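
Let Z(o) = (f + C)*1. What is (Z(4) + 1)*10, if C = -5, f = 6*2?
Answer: 80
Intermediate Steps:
f = 12
Z(o) = 7 (Z(o) = (12 - 5)*1 = 7*1 = 7)
(Z(4) + 1)*10 = (7 + 1)*10 = 8*10 = 80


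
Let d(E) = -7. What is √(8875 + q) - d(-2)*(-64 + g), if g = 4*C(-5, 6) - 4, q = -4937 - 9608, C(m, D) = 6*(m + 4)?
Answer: -644 + 9*I*√70 ≈ -644.0 + 75.299*I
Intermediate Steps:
C(m, D) = 24 + 6*m (C(m, D) = 6*(4 + m) = 24 + 6*m)
q = -14545
g = -28 (g = 4*(24 + 6*(-5)) - 4 = 4*(24 - 30) - 4 = 4*(-6) - 4 = -24 - 4 = -28)
√(8875 + q) - d(-2)*(-64 + g) = √(8875 - 14545) - (-7)*(-64 - 28) = √(-5670) - (-7)*(-92) = 9*I*√70 - 1*644 = 9*I*√70 - 644 = -644 + 9*I*√70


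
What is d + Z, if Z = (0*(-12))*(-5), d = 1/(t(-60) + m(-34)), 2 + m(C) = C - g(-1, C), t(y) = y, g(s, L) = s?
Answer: -1/95 ≈ -0.010526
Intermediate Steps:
m(C) = -1 + C (m(C) = -2 + (C - 1*(-1)) = -2 + (C + 1) = -2 + (1 + C) = -1 + C)
d = -1/95 (d = 1/(-60 + (-1 - 34)) = 1/(-60 - 35) = 1/(-95) = -1/95 ≈ -0.010526)
Z = 0 (Z = 0*(-5) = 0)
d + Z = -1/95 + 0 = -1/95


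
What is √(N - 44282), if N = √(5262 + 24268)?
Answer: √(-44282 + √29530) ≈ 210.02*I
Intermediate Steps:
N = √29530 ≈ 171.84
√(N - 44282) = √(√29530 - 44282) = √(-44282 + √29530)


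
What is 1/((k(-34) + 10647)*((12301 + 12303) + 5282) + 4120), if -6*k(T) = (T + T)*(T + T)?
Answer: 1/295168218 ≈ 3.3879e-9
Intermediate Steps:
k(T) = -2*T²/3 (k(T) = -(T + T)*(T + T)/6 = -2*T*2*T/6 = -2*T²/3)
1/((k(-34) + 10647)*((12301 + 12303) + 5282) + 4120) = 1/((-⅔*(-34)² + 10647)*((12301 + 12303) + 5282) + 4120) = 1/((-⅔*1156 + 10647)*(24604 + 5282) + 4120) = 1/((-2312/3 + 10647)*29886 + 4120) = 1/((29629/3)*29886 + 4120) = 1/(295164098 + 4120) = 1/295168218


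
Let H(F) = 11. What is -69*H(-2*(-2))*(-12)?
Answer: 9108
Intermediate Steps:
-69*H(-2*(-2))*(-12) = -69*11*(-12) = -759*(-12) = 9108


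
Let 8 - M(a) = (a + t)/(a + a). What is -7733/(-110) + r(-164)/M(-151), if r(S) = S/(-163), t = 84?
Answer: 269664841/3828870 ≈ 70.429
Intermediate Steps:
r(S) = -S/163 (r(S) = S*(-1/163) = -S/163)
M(a) = 8 - (84 + a)/(2*a) (M(a) = 8 - (a + 84)/(a + a) = 8 - (84 + a)/(2*a))
-7733/(-110) + r(-164)/M(-151) = -7733/(-110) + (-1/163*(-164))/(15/2 - 42/(-151)) = -7733*(-1/110) + 164/(163*(15/2 - 42*(-1/151))) = 703/10 + 164/(163*(15/2 + 42/151)) = 703/10 + 164/(163*(2349/302)) = 703/10 + (164/163)*(302/2349) = 703/10 + 49528/382887 = 269664841/3828870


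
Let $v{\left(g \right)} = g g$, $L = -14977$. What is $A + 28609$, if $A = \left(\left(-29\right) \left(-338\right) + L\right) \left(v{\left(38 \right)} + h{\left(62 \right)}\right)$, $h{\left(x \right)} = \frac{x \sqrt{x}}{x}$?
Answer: $-7444091 - 5175 \sqrt{62} \approx -7.4848 \cdot 10^{6}$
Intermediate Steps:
$v{\left(g \right)} = g^{2}$
$h{\left(x \right)} = \sqrt{x}$ ($h{\left(x \right)} = \frac{x^{\frac{3}{2}}}{x} = \sqrt{x}$)
$A = -7472700 - 5175 \sqrt{62}$ ($A = \left(\left(-29\right) \left(-338\right) - 14977\right) \left(38^{2} + \sqrt{62}\right) = \left(9802 - 14977\right) \left(1444 + \sqrt{62}\right) = - 5175 \left(1444 + \sqrt{62}\right) = -7472700 - 5175 \sqrt{62} \approx -7.5134 \cdot 10^{6}$)
$A + 28609 = \left(-7472700 - 5175 \sqrt{62}\right) + 28609 = -7444091 - 5175 \sqrt{62}$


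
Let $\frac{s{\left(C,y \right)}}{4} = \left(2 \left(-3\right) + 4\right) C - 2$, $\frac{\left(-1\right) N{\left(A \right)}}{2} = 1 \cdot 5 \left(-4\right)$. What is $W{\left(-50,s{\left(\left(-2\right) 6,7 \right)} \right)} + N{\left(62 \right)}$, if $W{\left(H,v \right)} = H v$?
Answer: $-4360$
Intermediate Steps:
$N{\left(A \right)} = 40$ ($N{\left(A \right)} = - 2 \cdot 1 \cdot 5 \left(-4\right) = - 2 \cdot 5 \left(-4\right) = \left(-2\right) \left(-20\right) = 40$)
$s{\left(C,y \right)} = -8 - 8 C$ ($s{\left(C,y \right)} = 4 \left(\left(2 \left(-3\right) + 4\right) C - 2\right) = 4 \left(\left(-6 + 4\right) C - 2\right) = 4 \left(- 2 C - 2\right) = 4 \left(-2 - 2 C\right) = -8 - 8 C$)
$W{\left(-50,s{\left(\left(-2\right) 6,7 \right)} \right)} + N{\left(62 \right)} = - 50 \left(-8 - 8 \left(\left(-2\right) 6\right)\right) + 40 = - 50 \left(-8 - -96\right) + 40 = - 50 \left(-8 + 96\right) + 40 = \left(-50\right) 88 + 40 = -4400 + 40 = -4360$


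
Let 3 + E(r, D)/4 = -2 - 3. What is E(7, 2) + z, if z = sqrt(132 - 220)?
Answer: -32 + 2*I*sqrt(22) ≈ -32.0 + 9.3808*I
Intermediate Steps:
E(r, D) = -32 (E(r, D) = -12 + 4*(-2 - 3) = -12 + 4*(-5) = -12 - 20 = -32)
z = 2*I*sqrt(22) (z = sqrt(-88) = 2*I*sqrt(22) ≈ 9.3808*I)
E(7, 2) + z = -32 + 2*I*sqrt(22)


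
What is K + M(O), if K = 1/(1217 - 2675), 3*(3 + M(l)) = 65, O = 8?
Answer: 27215/1458 ≈ 18.666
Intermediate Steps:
M(l) = 56/3 (M(l) = -3 + (⅓)*65 = -3 + 65/3 = 56/3)
K = -1/1458 (K = 1/(-1458) = -1/1458 ≈ -0.00068587)
K + M(O) = -1/1458 + 56/3 = 27215/1458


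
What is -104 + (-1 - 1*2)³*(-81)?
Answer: 2083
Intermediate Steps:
-104 + (-1 - 1*2)³*(-81) = -104 + (-1 - 2)³*(-81) = -104 + (-3)³*(-81) = -104 - 27*(-81) = -104 + 2187 = 2083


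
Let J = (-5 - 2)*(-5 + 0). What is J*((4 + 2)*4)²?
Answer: 20160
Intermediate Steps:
J = 35 (J = -7*(-5) = 35)
J*((4 + 2)*4)² = 35*((4 + 2)*4)² = 35*(6*4)² = 35*24² = 35*576 = 20160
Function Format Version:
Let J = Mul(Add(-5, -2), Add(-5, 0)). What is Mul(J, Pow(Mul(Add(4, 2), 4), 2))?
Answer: 20160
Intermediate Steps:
J = 35 (J = Mul(-7, -5) = 35)
Mul(J, Pow(Mul(Add(4, 2), 4), 2)) = Mul(35, Pow(Mul(Add(4, 2), 4), 2)) = Mul(35, Pow(Mul(6, 4), 2)) = Mul(35, Pow(24, 2)) = Mul(35, 576) = 20160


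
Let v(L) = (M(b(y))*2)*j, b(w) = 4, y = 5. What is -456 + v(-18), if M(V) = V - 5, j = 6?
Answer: -468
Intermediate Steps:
M(V) = -5 + V
v(L) = -12 (v(L) = ((-5 + 4)*2)*6 = -1*2*6 = -2*6 = -12)
-456 + v(-18) = -456 - 12 = -468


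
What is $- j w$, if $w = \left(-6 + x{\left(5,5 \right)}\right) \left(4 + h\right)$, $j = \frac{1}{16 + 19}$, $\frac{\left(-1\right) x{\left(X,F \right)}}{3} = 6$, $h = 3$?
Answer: $\frac{24}{5} \approx 4.8$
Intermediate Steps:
$x{\left(X,F \right)} = -18$ ($x{\left(X,F \right)} = \left(-3\right) 6 = -18$)
$j = \frac{1}{35} \approx 0.028571$
$w = -168$ ($w = \left(-6 - 18\right) \left(4 + 3\right) = \left(-24\right) 7 = -168$)
$- j w = \left(-1\right) \frac{1}{35} \left(-168\right) = \left(- \frac{1}{35}\right) \left(-168\right) = \frac{24}{5}$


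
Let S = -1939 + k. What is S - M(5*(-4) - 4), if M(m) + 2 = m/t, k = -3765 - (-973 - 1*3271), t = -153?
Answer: -74366/51 ≈ -1458.2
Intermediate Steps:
k = 479 (k = -3765 - (-973 - 3271) = -3765 - 1*(-4244) = -3765 + 4244 = 479)
S = -1460 (S = -1939 + 479 = -1460)
M(m) = -2 - m/153 (M(m) = -2 + m/(-153) = -2 + m*(-1/153) = -2 - m/153)
S - M(5*(-4) - 4) = -1460 - (-2 - (5*(-4) - 4)/153) = -1460 - (-2 - (-20 - 4)/153) = -1460 - (-2 - 1/153*(-24)) = -1460 - (-2 + 8/51) = -1460 - 1*(-94/51) = -1460 + 94/51 = -74366/51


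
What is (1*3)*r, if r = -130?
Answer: -390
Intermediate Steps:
(1*3)*r = (1*3)*(-130) = 3*(-130) = -390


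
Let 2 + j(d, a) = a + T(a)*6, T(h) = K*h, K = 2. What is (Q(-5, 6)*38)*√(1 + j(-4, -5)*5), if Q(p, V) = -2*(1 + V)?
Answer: -532*I*√334 ≈ -9722.7*I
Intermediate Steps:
T(h) = 2*h
j(d, a) = -2 + 13*a (j(d, a) = -2 + (a + (2*a)*6) = -2 + (a + 12*a) = -2 + 13*a)
Q(p, V) = -2 - 2*V
(Q(-5, 6)*38)*√(1 + j(-4, -5)*5) = ((-2 - 2*6)*38)*√(1 + (-2 + 13*(-5))*5) = ((-2 - 12)*38)*√(1 + (-2 - 65)*5) = (-14*38)*√(1 - 67*5) = -532*√(1 - 335) = -532*I*√334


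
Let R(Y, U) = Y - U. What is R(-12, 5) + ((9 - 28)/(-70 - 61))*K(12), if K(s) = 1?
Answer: -2208/131 ≈ -16.855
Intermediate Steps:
R(-12, 5) + ((9 - 28)/(-70 - 61))*K(12) = (-12 - 1*5) + ((9 - 28)/(-70 - 61))*1 = (-12 - 5) - 19/(-131)*1 = -17 - 19*(-1/131)*1 = -17 + (19/131)*1 = -17 + 19/131 = -2208/131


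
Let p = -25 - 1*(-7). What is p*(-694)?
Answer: 12492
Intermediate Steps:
p = -18 (p = -25 + 7 = -18)
p*(-694) = -18*(-694) = 12492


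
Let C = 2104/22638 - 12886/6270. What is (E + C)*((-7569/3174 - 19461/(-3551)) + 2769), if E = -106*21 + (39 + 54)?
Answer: -362261760932026913/61210238215 ≈ -5.9183e+6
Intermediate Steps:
E = -2133 (E = -2226 + 93 = -2133)
C = -191819/97755 (C = 2104*(1/22638) - 12886*1/6270 = 1052/11319 - 6443/3135 = -191819/97755 ≈ -1.9622)
(E + C)*((-7569/3174 - 19461/(-3551)) + 2769) = (-2133 - 191819/97755)*((-7569/3174 - 19461/(-3551)) + 2769) = -208703234*((-7569*1/3174 - 19461*(-1/3551)) + 2769)/97755 = -208703234*((-2523/1058 + 19461/3551) + 2769)/97755 = -208703234*(11630565/3756958 + 2769)/97755 = -208703234/97755*10414647267/3756958 = -362261760932026913/61210238215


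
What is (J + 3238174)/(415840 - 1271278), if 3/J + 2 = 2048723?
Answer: -737123897273/194728199422 ≈ -3.7854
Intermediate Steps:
J = 1/682907 (J = 3/(-2 + 2048723) = 3/2048721 = 3*(1/2048721) = 1/682907 ≈ 1.4643e-6)
(J + 3238174)/(415840 - 1271278) = (1/682907 + 3238174)/(415840 - 1271278) = (2211371691819/682907)/(-855438) = (2211371691819/682907)*(-1/855438) = -737123897273/194728199422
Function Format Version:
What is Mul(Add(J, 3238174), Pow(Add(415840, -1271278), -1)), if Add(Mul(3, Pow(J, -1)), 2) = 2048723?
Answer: Rational(-737123897273, 194728199422) ≈ -3.7854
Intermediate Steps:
J = Rational(1, 682907) (J = Mul(3, Pow(Add(-2, 2048723), -1)) = Mul(3, Pow(2048721, -1)) = Mul(3, Rational(1, 2048721)) = Rational(1, 682907) ≈ 1.4643e-6)
Mul(Add(J, 3238174), Pow(Add(415840, -1271278), -1)) = Mul(Add(Rational(1, 682907), 3238174), Pow(Add(415840, -1271278), -1)) = Mul(Rational(2211371691819, 682907), Pow(-855438, -1)) = Mul(Rational(2211371691819, 682907), Rational(-1, 855438)) = Rational(-737123897273, 194728199422)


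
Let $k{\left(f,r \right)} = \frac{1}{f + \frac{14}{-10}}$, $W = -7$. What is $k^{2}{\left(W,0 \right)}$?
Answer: $\frac{25}{1764} \approx 0.014172$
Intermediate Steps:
$k{\left(f,r \right)} = \frac{1}{- \frac{7}{5} + f}$ ($k{\left(f,r \right)} = \frac{1}{f + 14 \left(- \frac{1}{10}\right)} = \frac{1}{f - \frac{7}{5}} = \frac{1}{- \frac{7}{5} + f}$)
$k^{2}{\left(W,0 \right)} = \left(\frac{5}{-7 + 5 \left(-7\right)}\right)^{2} = \left(\frac{5}{-7 - 35}\right)^{2} = \left(\frac{5}{-42}\right)^{2} = \left(5 \left(- \frac{1}{42}\right)\right)^{2} = \left(- \frac{5}{42}\right)^{2} = \frac{25}{1764}$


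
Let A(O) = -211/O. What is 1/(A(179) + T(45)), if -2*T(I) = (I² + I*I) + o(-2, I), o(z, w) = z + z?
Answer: -179/362328 ≈ -0.00049403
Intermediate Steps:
o(z, w) = 2*z
T(I) = 2 - I² (T(I) = -((I² + I*I) + 2*(-2))/2 = -((I² + I²) - 4)/2 = -(2*I² - 4)/2 = -(-4 + 2*I²)/2 = 2 - I²)
1/(A(179) + T(45)) = 1/(-211/179 + (2 - 1*45²)) = 1/(-211*1/179 + (2 - 1*2025)) = 1/(-211/179 + (2 - 2025)) = 1/(-211/179 - 2023) = 1/(-362328/179) = -179/362328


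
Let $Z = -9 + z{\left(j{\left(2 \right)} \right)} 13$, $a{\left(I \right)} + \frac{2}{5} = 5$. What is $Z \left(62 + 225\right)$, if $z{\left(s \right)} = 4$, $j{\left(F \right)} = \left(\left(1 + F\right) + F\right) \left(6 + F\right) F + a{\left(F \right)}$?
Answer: $12341$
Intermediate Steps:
$a{\left(I \right)} = \frac{23}{5}$ ($a{\left(I \right)} = - \frac{2}{5} + 5 = \frac{23}{5}$)
$j{\left(F \right)} = \frac{23}{5} + F \left(1 + 2 F\right) \left(6 + F\right)$ ($j{\left(F \right)} = \left(\left(1 + F\right) + F\right) \left(6 + F\right) F + \frac{23}{5} = \left(1 + 2 F\right) \left(6 + F\right) F + \frac{23}{5} = F \left(1 + 2 F\right) \left(6 + F\right) + \frac{23}{5} = \frac{23}{5} + F \left(1 + 2 F\right) \left(6 + F\right)$)
$Z = 43$ ($Z = -9 + 4 \cdot 13 = -9 + 52 = 43$)
$Z \left(62 + 225\right) = 43 \left(62 + 225\right) = 43 \cdot 287 = 12341$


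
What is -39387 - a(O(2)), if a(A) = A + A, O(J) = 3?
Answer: -39393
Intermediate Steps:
a(A) = 2*A
-39387 - a(O(2)) = -39387 - 2*3 = -39387 - 1*6 = -39387 - 6 = -39393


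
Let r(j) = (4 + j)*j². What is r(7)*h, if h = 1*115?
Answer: 61985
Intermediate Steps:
h = 115
r(j) = j²*(4 + j)
r(7)*h = (7²*(4 + 7))*115 = (49*11)*115 = 539*115 = 61985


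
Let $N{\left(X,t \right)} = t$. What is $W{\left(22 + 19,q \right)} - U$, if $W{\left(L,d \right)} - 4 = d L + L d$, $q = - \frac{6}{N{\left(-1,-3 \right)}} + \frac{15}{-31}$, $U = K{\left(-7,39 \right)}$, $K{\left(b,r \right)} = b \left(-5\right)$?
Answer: $\frac{2893}{31} \approx 93.323$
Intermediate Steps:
$K{\left(b,r \right)} = - 5 b$
$U = 35$ ($U = \left(-5\right) \left(-7\right) = 35$)
$q = \frac{47}{31}$ ($q = - \frac{6}{-3} + \frac{15}{-31} = \left(-6\right) \left(- \frac{1}{3}\right) + 15 \left(- \frac{1}{31}\right) = 2 - \frac{15}{31} = \frac{47}{31} \approx 1.5161$)
$W{\left(L,d \right)} = 4 + 2 L d$ ($W{\left(L,d \right)} = 4 + \left(d L + L d\right) = 4 + \left(L d + L d\right) = 4 + 2 L d$)
$W{\left(22 + 19,q \right)} - U = \left(4 + 2 \left(22 + 19\right) \frac{47}{31}\right) - 35 = \left(4 + 2 \cdot 41 \cdot \frac{47}{31}\right) - 35 = \left(4 + \frac{3854}{31}\right) - 35 = \frac{3978}{31} - 35 = \frac{2893}{31}$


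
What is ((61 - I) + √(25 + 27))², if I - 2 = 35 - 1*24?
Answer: 2356 + 192*√13 ≈ 3048.3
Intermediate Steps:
I = 13 (I = 2 + (35 - 1*24) = 2 + (35 - 24) = 2 + 11 = 13)
((61 - I) + √(25 + 27))² = ((61 - 1*13) + √(25 + 27))² = ((61 - 13) + √52)² = (48 + 2*√13)²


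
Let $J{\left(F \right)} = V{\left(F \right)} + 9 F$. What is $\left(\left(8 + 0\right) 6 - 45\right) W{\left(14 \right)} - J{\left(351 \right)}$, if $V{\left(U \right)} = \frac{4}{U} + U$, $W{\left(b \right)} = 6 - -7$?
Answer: $- \frac{1218325}{351} \approx -3471.0$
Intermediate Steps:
$W{\left(b \right)} = 13$ ($W{\left(b \right)} = 6 + 7 = 13$)
$V{\left(U \right)} = U + \frac{4}{U}$
$J{\left(F \right)} = \frac{4}{F} + 10 F$ ($J{\left(F \right)} = \left(F + \frac{4}{F}\right) + 9 F = \frac{4}{F} + 10 F$)
$\left(\left(8 + 0\right) 6 - 45\right) W{\left(14 \right)} - J{\left(351 \right)} = \left(\left(8 + 0\right) 6 - 45\right) 13 - \left(\frac{4}{351} + 10 \cdot 351\right) = \left(8 \cdot 6 - 45\right) 13 - \left(4 \cdot \frac{1}{351} + 3510\right) = \left(48 - 45\right) 13 - \left(\frac{4}{351} + 3510\right) = 3 \cdot 13 - \frac{1232014}{351} = 39 - \frac{1232014}{351} = - \frac{1218325}{351}$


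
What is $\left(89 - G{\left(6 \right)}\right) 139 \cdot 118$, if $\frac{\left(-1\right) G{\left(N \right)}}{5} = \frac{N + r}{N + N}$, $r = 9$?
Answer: $\frac{3124581}{2} \approx 1.5623 \cdot 10^{6}$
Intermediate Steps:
$G{\left(N \right)} = - \frac{5 \left(9 + N\right)}{2 N}$ ($G{\left(N \right)} = - 5 \frac{N + 9}{N + N} = - 5 \frac{9 + N}{2 N} = - \frac{5 \left(9 + N\right)}{2 N}$)
$\left(89 - G{\left(6 \right)}\right) 139 \cdot 118 = \left(89 - \frac{5 \left(-9 - 6\right)}{2 \cdot 6}\right) 139 \cdot 118 = \left(89 - \frac{5}{2} \cdot \frac{1}{6} \left(-9 - 6\right)\right) 139 \cdot 118 = \left(89 - \frac{5}{2} \cdot \frac{1}{6} \left(-15\right)\right) 139 \cdot 118 = \left(89 - - \frac{25}{4}\right) 139 \cdot 118 = \left(89 + \frac{25}{4}\right) 139 \cdot 118 = \frac{381}{4} \cdot 139 \cdot 118 = \frac{52959}{4} \cdot 118 = \frac{3124581}{2}$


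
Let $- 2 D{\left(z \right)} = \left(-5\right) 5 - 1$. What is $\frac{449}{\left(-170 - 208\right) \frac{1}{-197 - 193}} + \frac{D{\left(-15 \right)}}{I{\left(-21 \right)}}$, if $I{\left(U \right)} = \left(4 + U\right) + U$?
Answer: $\frac{1108211}{2394} \approx 462.91$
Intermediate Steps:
$D{\left(z \right)} = 13$ ($D{\left(z \right)} = - \frac{\left(-5\right) 5 - 1}{2} = - \frac{-25 - 1}{2} = \left(- \frac{1}{2}\right) \left(-26\right) = 13$)
$I{\left(U \right)} = 4 + 2 U$
$\frac{449}{\left(-170 - 208\right) \frac{1}{-197 - 193}} + \frac{D{\left(-15 \right)}}{I{\left(-21 \right)}} = \frac{449}{\left(-170 - 208\right) \frac{1}{-197 - 193}} + \frac{13}{4 + 2 \left(-21\right)} = \frac{449}{\left(-378\right) \frac{1}{-390}} + \frac{13}{4 - 42} = \frac{449}{\left(-378\right) \left(- \frac{1}{390}\right)} + \frac{13}{-38} = \frac{449}{\frac{63}{65}} + 13 \left(- \frac{1}{38}\right) = 449 \cdot \frac{65}{63} - \frac{13}{38} = \frac{29185}{63} - \frac{13}{38} = \frac{1108211}{2394}$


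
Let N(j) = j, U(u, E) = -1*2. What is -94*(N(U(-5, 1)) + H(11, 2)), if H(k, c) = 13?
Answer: -1034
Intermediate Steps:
U(u, E) = -2
-94*(N(U(-5, 1)) + H(11, 2)) = -94*(-2 + 13) = -94*11 = -1034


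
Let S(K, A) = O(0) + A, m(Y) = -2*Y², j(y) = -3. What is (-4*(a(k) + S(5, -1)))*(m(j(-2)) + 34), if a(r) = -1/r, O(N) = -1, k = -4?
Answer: 112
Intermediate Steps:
S(K, A) = -1 + A
(-4*(a(k) + S(5, -1)))*(m(j(-2)) + 34) = (-4*(-1/(-4) + (-1 - 1)))*(-2*(-3)² + 34) = (-4*(-1*(-¼) - 2))*(-2*9 + 34) = (-4*(¼ - 2))*(-18 + 34) = -4*(-7/4)*16 = 7*16 = 112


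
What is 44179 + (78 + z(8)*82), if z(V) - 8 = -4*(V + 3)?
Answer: 41305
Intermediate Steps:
z(V) = -4 - 4*V (z(V) = 8 - 4*(V + 3) = 8 - 4*(3 + V) = 8 + (-12 - 4*V) = -4 - 4*V)
44179 + (78 + z(8)*82) = 44179 + (78 + (-4 - 4*8)*82) = 44179 + (78 + (-4 - 32)*82) = 44179 + (78 - 36*82) = 44179 + (78 - 2952) = 44179 - 2874 = 41305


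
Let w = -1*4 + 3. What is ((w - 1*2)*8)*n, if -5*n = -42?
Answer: -1008/5 ≈ -201.60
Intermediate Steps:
w = -1 (w = -4 + 3 = -1)
n = 42/5 (n = -⅕*(-42) = 42/5 ≈ 8.4000)
((w - 1*2)*8)*n = ((-1 - 1*2)*8)*(42/5) = ((-1 - 2)*8)*(42/5) = -3*8*(42/5) = -24*42/5 = -1008/5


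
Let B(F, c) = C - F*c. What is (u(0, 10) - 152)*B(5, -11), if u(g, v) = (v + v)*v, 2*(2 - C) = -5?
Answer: 2856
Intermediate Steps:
C = 9/2 (C = 2 - ½*(-5) = 2 + 5/2 = 9/2 ≈ 4.5000)
u(g, v) = 2*v² (u(g, v) = (2*v)*v = 2*v²)
B(F, c) = 9/2 - F*c
(u(0, 10) - 152)*B(5, -11) = (2*10² - 152)*(9/2 - 1*5*(-11)) = (2*100 - 152)*(9/2 + 55) = (200 - 152)*(119/2) = 48*(119/2) = 2856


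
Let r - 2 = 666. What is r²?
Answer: 446224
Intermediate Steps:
r = 668 (r = 2 + 666 = 668)
r² = 668² = 446224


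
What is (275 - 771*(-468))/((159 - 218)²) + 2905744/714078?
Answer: 133985301449/1242852759 ≈ 107.80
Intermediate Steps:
(275 - 771*(-468))/((159 - 218)²) + 2905744/714078 = (275 + 360828)/((-59)²) + 2905744*(1/714078) = 361103/3481 + 1452872/357039 = 133985301449/1242852759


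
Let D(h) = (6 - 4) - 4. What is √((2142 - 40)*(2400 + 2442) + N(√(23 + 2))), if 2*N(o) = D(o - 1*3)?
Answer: √10177883 ≈ 3190.3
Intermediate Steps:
D(h) = -2 (D(h) = 2 - 4 = -2)
N(o) = -1 (N(o) = (½)*(-2) = -1)
√((2142 - 40)*(2400 + 2442) + N(√(23 + 2))) = √((2142 - 40)*(2400 + 2442) - 1) = √(2102*4842 - 1) = √(10177884 - 1) = √10177883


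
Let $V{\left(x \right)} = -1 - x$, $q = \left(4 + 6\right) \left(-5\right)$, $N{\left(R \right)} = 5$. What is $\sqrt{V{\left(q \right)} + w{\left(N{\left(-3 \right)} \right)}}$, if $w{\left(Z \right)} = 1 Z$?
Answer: $3 \sqrt{6} \approx 7.3485$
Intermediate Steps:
$q = -50$ ($q = 10 \left(-5\right) = -50$)
$w{\left(Z \right)} = Z$
$\sqrt{V{\left(q \right)} + w{\left(N{\left(-3 \right)} \right)}} = \sqrt{\left(-1 - -50\right) + 5} = \sqrt{\left(-1 + 50\right) + 5} = \sqrt{49 + 5} = \sqrt{54} = 3 \sqrt{6}$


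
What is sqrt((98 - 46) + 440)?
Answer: 2*sqrt(123) ≈ 22.181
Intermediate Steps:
sqrt((98 - 46) + 440) = sqrt(52 + 440) = sqrt(492) = 2*sqrt(123)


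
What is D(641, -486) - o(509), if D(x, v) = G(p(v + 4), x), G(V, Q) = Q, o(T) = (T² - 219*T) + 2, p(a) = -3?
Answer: -146971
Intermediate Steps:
o(T) = 2 + T² - 219*T
D(x, v) = x
D(641, -486) - o(509) = 641 - (2 + 509² - 219*509) = 641 - (2 + 259081 - 111471) = 641 - 1*147612 = 641 - 147612 = -146971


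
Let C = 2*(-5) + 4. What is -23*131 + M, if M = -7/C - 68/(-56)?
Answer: -63223/21 ≈ -3010.6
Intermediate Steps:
C = -6 (C = -10 + 4 = -6)
M = 50/21 (M = -7/(-6) - 68/(-56) = -7*(-⅙) - 68*(-1/56) = 7/6 + 17/14 = 50/21 ≈ 2.3810)
-23*131 + M = -23*131 + 50/21 = -3013 + 50/21 = -63223/21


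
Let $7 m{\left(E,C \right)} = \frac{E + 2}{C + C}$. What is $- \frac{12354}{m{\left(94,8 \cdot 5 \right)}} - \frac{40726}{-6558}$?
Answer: $- \frac{236280772}{3279} \approx -72059.0$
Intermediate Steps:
$m{\left(E,C \right)} = \frac{2 + E}{14 C}$ ($m{\left(E,C \right)} = \frac{\left(E + 2\right) \frac{1}{C + C}}{7} = \frac{\left(2 + E\right) \frac{1}{2 C}}{7} = \frac{\frac{1}{2} \frac{1}{C} \left(2 + E\right)}{7} = \frac{2 + E}{14 C}$)
$- \frac{12354}{m{\left(94,8 \cdot 5 \right)}} - \frac{40726}{-6558} = - \frac{12354}{\frac{1}{14} \frac{1}{8 \cdot 5} \left(2 + 94\right)} - \frac{40726}{-6558} = - \frac{12354}{\frac{1}{14} \cdot \frac{1}{40} \cdot 96} - - \frac{20363}{3279} = - \frac{12354}{\frac{1}{14} \cdot \frac{1}{40} \cdot 96} + \frac{20363}{3279} = - \frac{12354}{\frac{6}{35}} + \frac{20363}{3279} = \left(-12354\right) \frac{35}{6} + \frac{20363}{3279} = -72065 + \frac{20363}{3279} = - \frac{236280772}{3279}$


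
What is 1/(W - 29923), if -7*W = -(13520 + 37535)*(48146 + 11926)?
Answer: 7/3066766499 ≈ 2.2825e-9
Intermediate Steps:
W = 3066975960/7 (W = -(-1)*(13520 + 37535)*(48146 + 11926)/7 = -(-1)*51055*60072/7 = -(-1)*3066975960/7 = -⅐*(-3066975960) = 3066975960/7 ≈ 4.3814e+8)
1/(W - 29923) = 1/(3066975960/7 - 29923) = 1/(3066766499/7) = 7/3066766499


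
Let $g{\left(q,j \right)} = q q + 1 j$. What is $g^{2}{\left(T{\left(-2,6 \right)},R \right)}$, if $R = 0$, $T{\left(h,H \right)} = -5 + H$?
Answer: $1$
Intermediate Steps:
$g{\left(q,j \right)} = j + q^{2}$ ($g{\left(q,j \right)} = q^{2} + j = j + q^{2}$)
$g^{2}{\left(T{\left(-2,6 \right)},R \right)} = \left(0 + \left(-5 + 6\right)^{2}\right)^{2} = \left(0 + 1^{2}\right)^{2} = \left(0 + 1\right)^{2} = 1^{2} = 1$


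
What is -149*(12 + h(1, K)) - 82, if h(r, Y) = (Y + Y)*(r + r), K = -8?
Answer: 2898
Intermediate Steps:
h(r, Y) = 4*Y*r (h(r, Y) = (2*Y)*(2*r) = 4*Y*r)
-149*(12 + h(1, K)) - 82 = -149*(12 + 4*(-8)*1) - 82 = -149*(12 - 32) - 82 = -149*(-20) - 82 = 2980 - 82 = 2898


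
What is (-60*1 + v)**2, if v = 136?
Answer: 5776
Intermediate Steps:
(-60*1 + v)**2 = (-60*1 + 136)**2 = (-60 + 136)**2 = 76**2 = 5776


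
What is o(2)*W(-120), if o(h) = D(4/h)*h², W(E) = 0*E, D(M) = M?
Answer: 0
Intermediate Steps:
W(E) = 0
o(h) = 4*h (o(h) = (4/h)*h² = 4*h)
o(2)*W(-120) = (4*2)*0 = 8*0 = 0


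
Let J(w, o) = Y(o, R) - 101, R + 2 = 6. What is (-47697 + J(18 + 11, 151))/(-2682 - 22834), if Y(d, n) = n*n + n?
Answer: 23889/12758 ≈ 1.8725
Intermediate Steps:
R = 4 (R = -2 + 6 = 4)
Y(d, n) = n + n**2 (Y(d, n) = n**2 + n = n + n**2)
J(w, o) = -81 (J(w, o) = 4*(1 + 4) - 101 = 4*5 - 101 = 20 - 101 = -81)
(-47697 + J(18 + 11, 151))/(-2682 - 22834) = (-47697 - 81)/(-2682 - 22834) = -47778/(-25516) = -47778*(-1/25516) = 23889/12758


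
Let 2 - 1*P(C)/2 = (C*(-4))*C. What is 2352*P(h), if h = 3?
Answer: 178752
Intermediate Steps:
P(C) = 4 + 8*C² (P(C) = 4 - 2*C*(-4)*C = 4 - 2*(-4*C)*C = 4 - (-8)*C² = 4 + 8*C²)
2352*P(h) = 2352*(4 + 8*3²) = 2352*(4 + 8*9) = 2352*(4 + 72) = 2352*76 = 178752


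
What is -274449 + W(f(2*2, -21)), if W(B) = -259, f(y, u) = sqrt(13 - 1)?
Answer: -274708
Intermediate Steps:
f(y, u) = 2*sqrt(3) (f(y, u) = sqrt(12) = 2*sqrt(3))
-274449 + W(f(2*2, -21)) = -274449 - 259 = -274708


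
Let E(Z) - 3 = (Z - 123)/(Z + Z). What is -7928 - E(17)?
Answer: -134774/17 ≈ -7927.9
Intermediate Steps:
E(Z) = 3 + (-123 + Z)/(2*Z) (E(Z) = 3 + (Z - 123)/(Z + Z) = 3 + (-123 + Z)/((2*Z)) = 3 + (-123 + Z)*(1/(2*Z)) = 3 + (-123 + Z)/(2*Z))
-7928 - E(17) = -7928 - (-123 + 7*17)/(2*17) = -7928 - (-123 + 119)/(2*17) = -7928 - (-4)/(2*17) = -7928 - 1*(-2/17) = -7928 + 2/17 = -134774/17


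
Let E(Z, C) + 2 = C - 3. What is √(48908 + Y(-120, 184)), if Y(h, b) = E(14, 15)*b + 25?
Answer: √50773 ≈ 225.33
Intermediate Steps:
E(Z, C) = -5 + C (E(Z, C) = -2 + (C - 3) = -2 + (-3 + C) = -5 + C)
Y(h, b) = 25 + 10*b (Y(h, b) = (-5 + 15)*b + 25 = 10*b + 25 = 25 + 10*b)
√(48908 + Y(-120, 184)) = √(48908 + (25 + 10*184)) = √(48908 + (25 + 1840)) = √(48908 + 1865) = √50773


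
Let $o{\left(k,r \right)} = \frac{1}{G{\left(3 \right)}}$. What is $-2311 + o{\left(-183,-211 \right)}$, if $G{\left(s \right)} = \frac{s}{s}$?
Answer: $-2310$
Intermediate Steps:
$G{\left(s \right)} = 1$
$o{\left(k,r \right)} = 1$ ($o{\left(k,r \right)} = 1^{-1} = 1$)
$-2311 + o{\left(-183,-211 \right)} = -2311 + 1 = -2310$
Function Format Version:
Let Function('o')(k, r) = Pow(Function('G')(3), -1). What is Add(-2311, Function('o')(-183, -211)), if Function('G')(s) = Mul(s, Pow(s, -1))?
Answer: -2310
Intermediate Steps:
Function('G')(s) = 1
Function('o')(k, r) = 1 (Function('o')(k, r) = Pow(1, -1) = 1)
Add(-2311, Function('o')(-183, -211)) = Add(-2311, 1) = -2310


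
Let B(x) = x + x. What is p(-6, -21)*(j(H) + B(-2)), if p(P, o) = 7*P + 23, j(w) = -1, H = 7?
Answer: 95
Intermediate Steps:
p(P, o) = 23 + 7*P
B(x) = 2*x
p(-6, -21)*(j(H) + B(-2)) = (23 + 7*(-6))*(-1 + 2*(-2)) = (23 - 42)*(-1 - 4) = -19*(-5) = 95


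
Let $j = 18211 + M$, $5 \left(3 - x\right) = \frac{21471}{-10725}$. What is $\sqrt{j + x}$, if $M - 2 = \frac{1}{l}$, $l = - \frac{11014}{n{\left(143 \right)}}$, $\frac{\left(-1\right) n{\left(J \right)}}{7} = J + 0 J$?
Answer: $\frac{\sqrt{28242749022087615730}}{39375050} \approx 134.97$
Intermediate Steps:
$n{\left(J \right)} = - 7 J$ ($n{\left(J \right)} = - 7 \left(J + 0 J\right) = - 7 \left(J + 0\right) = - 7 J$)
$l = \frac{11014}{1001}$ ($l = - \frac{11014}{\left(-7\right) 143} = - \frac{11014}{-1001} = \left(-11014\right) \left(- \frac{1}{1001}\right) = \frac{11014}{1001} \approx 11.003$)
$M = \frac{23029}{11014}$ ($M = 2 + \frac{1}{\frac{11014}{1001}} = 2 + \frac{1001}{11014} = \frac{23029}{11014} \approx 2.0909$)
$x = \frac{60782}{17875}$ ($x = 3 - \frac{21471 \frac{1}{-10725}}{5} = 3 - \frac{21471 \left(- \frac{1}{10725}\right)}{5} = 3 - - \frac{7157}{17875} = 3 + \frac{7157}{17875} = \frac{60782}{17875} \approx 3.4004$)
$j = \frac{200598983}{11014}$ ($j = 18211 + \frac{23029}{11014} = \frac{200598983}{11014} \approx 18213.0$)
$\sqrt{j + x} = \sqrt{\frac{200598983}{11014} + \frac{60782}{17875}} = \sqrt{\frac{3586376274073}{196875250}} = \frac{\sqrt{28242749022087615730}}{39375050}$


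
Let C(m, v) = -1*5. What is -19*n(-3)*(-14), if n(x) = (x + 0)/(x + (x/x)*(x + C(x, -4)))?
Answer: 798/11 ≈ 72.545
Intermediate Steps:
C(m, v) = -5
n(x) = x/(-5 + 2*x) (n(x) = (x + 0)/(x + (x/x)*(x - 5)) = x/(x + 1*(-5 + x)) = x/(x + (-5 + x)) = x/(-5 + 2*x))
-19*n(-3)*(-14) = -(-57)/(-5 + 2*(-3))*(-14) = -(-57)/(-5 - 6)*(-14) = -(-57)/(-11)*(-14) = -(-57)*(-1)/11*(-14) = -19*3/11*(-14) = -57/11*(-14) = 798/11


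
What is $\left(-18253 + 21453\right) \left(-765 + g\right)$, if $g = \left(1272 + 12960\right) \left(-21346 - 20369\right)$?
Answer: $-1899803664000$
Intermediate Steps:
$g = -593687880$ ($g = 14232 \left(-41715\right) = -593687880$)
$\left(-18253 + 21453\right) \left(-765 + g\right) = \left(-18253 + 21453\right) \left(-765 - 593687880\right) = 3200 \left(-593688645\right) = -1899803664000$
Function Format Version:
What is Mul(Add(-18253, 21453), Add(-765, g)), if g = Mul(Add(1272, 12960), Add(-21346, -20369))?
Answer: -1899803664000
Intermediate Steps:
g = -593687880 (g = Mul(14232, -41715) = -593687880)
Mul(Add(-18253, 21453), Add(-765, g)) = Mul(Add(-18253, 21453), Add(-765, -593687880)) = Mul(3200, -593688645) = -1899803664000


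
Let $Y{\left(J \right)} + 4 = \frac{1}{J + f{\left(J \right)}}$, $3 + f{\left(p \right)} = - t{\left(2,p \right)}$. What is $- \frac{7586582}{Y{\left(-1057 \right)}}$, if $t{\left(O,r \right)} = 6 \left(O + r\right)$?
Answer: $\frac{39981287140}{21079} \approx 1.8967 \cdot 10^{6}$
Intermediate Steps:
$t{\left(O,r \right)} = 6 O + 6 r$
$f{\left(p \right)} = -15 - 6 p$ ($f{\left(p \right)} = -3 - \left(6 \cdot 2 + 6 p\right) = -3 - \left(12 + 6 p\right) = -15 - 6 p$)
$Y{\left(J \right)} = -4 + \frac{1}{-15 - 5 J}$ ($Y{\left(J \right)} = -4 + \frac{1}{J - \left(15 + 6 J\right)} = -4 + \frac{1}{-15 - 5 J}$)
$- \frac{7586582}{Y{\left(-1057 \right)}} = - \frac{7586582}{\frac{1}{5} \frac{1}{3 - 1057} \left(-61 - -21140\right)} = - \frac{7586582}{\frac{1}{5} \frac{1}{-1054} \left(-61 + 21140\right)} = - \frac{7586582}{\frac{1}{5} \left(- \frac{1}{1054}\right) 21079} = - \frac{7586582}{- \frac{21079}{5270}} = \left(-7586582\right) \left(- \frac{5270}{21079}\right) = \frac{39981287140}{21079}$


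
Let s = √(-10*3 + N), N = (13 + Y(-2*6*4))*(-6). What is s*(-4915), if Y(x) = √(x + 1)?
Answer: -4915*√(-108 - 6*I*√47) ≈ -9561.0 + 51965.0*I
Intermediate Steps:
Y(x) = √(1 + x)
N = -78 - 6*I*√47 (N = (13 + √(1 - 2*6*4))*(-6) = (13 + √(1 - 12*4))*(-6) = (13 + √(1 - 48))*(-6) = (13 + √(-47))*(-6) = (13 + I*√47)*(-6) = -78 - 6*I*√47 ≈ -78.0 - 41.134*I)
s = √(-108 - 6*I*√47) (s = √(-10*3 + (-78 - 6*I*√47)) = √(-30 + (-78 - 6*I*√47)) = √(-108 - 6*I*√47) ≈ 1.9453 - 10.573*I)
s*(-4915) = √(-108 - 6*I*√47)*(-4915) = -4915*√(-108 - 6*I*√47)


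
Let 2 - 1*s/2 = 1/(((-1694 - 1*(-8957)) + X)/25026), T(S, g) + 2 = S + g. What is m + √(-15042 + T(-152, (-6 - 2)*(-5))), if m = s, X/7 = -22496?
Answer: 650888/150209 + 6*I*√421 ≈ 4.3332 + 123.11*I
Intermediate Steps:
X = -157472 (X = 7*(-22496) = -157472)
T(S, g) = -2 + S + g (T(S, g) = -2 + (S + g) = -2 + S + g)
s = 650888/150209 (s = 4 - 2*25026/((-1694 - 1*(-8957)) - 157472) = 4 - 2*25026/((-1694 + 8957) - 157472) = 4 - 2*25026/(7263 - 157472) = 4 - 2/((-150209*1/25026)) = 4 - 2/(-150209/25026) = 4 - 2*(-25026/150209) = 4 + 50052/150209 = 650888/150209 ≈ 4.3332)
m = 650888/150209 ≈ 4.3332
m + √(-15042 + T(-152, (-6 - 2)*(-5))) = 650888/150209 + √(-15042 + (-2 - 152 + (-6 - 2)*(-5))) = 650888/150209 + √(-15042 + (-2 - 152 - 8*(-5))) = 650888/150209 + √(-15042 + (-2 - 152 + 40)) = 650888/150209 + √(-15042 - 114) = 650888/150209 + √(-15156) = 650888/150209 + 6*I*√421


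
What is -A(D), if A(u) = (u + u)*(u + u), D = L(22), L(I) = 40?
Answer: -6400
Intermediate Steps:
D = 40
A(u) = 4*u**2 (A(u) = (2*u)*(2*u) = 4*u**2)
-A(D) = -4*40**2 = -4*1600 = -1*6400 = -6400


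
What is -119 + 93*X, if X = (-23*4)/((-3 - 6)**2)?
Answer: -6065/27 ≈ -224.63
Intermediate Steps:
X = -92/81 (X = -92/((-9)**2) = -92/81 ≈ -1.1358)
-119 + 93*X = -119 + 93*(-92/81) = -119 - 2852/27 = -6065/27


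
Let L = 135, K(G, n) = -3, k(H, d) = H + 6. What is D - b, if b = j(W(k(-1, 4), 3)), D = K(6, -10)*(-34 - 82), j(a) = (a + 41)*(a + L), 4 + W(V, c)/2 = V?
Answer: -5543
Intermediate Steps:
k(H, d) = 6 + H
W(V, c) = -8 + 2*V
j(a) = (41 + a)*(135 + a) (j(a) = (a + 41)*(a + 135) = (41 + a)*(135 + a))
D = 348 (D = -3*(-34 - 82) = -3*(-116) = 348)
b = 5891 (b = 5535 + (-8 + 2*(6 - 1))**2 + 176*(-8 + 2*(6 - 1)) = 5535 + (-8 + 2*5)**2 + 176*(-8 + 2*5) = 5535 + (-8 + 10)**2 + 176*(-8 + 10) = 5535 + 2**2 + 176*2 = 5535 + 4 + 352 = 5891)
D - b = 348 - 1*5891 = 348 - 5891 = -5543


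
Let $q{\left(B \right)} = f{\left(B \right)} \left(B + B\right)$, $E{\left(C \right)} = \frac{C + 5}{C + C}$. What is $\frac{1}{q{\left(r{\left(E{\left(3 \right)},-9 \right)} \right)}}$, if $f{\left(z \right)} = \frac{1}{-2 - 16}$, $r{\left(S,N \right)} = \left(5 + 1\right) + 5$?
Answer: $- \frac{9}{11} \approx -0.81818$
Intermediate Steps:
$E{\left(C \right)} = \frac{5 + C}{2 C}$
$r{\left(S,N \right)} = 11$ ($r{\left(S,N \right)} = 6 + 5 = 11$)
$f{\left(z \right)} = - \frac{1}{18}$ ($f{\left(z \right)} = \frac{1}{-18} = - \frac{1}{18}$)
$q{\left(B \right)} = - \frac{B}{9}$ ($q{\left(B \right)} = - \frac{B + B}{18} = - \frac{2 B}{18} = - \frac{B}{9}$)
$\frac{1}{q{\left(r{\left(E{\left(3 \right)},-9 \right)} \right)}} = \frac{1}{\left(- \frac{1}{9}\right) 11} = \frac{1}{- \frac{11}{9}} = - \frac{9}{11}$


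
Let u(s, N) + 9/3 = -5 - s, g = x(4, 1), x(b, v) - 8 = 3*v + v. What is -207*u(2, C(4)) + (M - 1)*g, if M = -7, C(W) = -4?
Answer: 1974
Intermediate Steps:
x(b, v) = 8 + 4*v (x(b, v) = 8 + (3*v + v) = 8 + 4*v)
g = 12 (g = 8 + 4*1 = 8 + 4 = 12)
u(s, N) = -8 - s (u(s, N) = -3 + (-5 - s) = -8 - s)
-207*u(2, C(4)) + (M - 1)*g = -207*(-8 - 1*2) + (-7 - 1)*12 = -207*(-8 - 2) - 8*12 = -207*(-10) - 96 = 2070 - 96 = 1974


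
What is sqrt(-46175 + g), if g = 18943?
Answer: 4*I*sqrt(1702) ≈ 165.02*I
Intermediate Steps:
sqrt(-46175 + g) = sqrt(-46175 + 18943) = sqrt(-27232) = 4*I*sqrt(1702)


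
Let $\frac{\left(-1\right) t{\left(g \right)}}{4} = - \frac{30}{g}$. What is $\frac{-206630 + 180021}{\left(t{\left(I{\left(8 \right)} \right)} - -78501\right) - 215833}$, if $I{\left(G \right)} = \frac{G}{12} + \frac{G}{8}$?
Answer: $\frac{26609}{137260} \approx 0.19386$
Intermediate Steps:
$I{\left(G \right)} = \frac{5 G}{24}$ ($I{\left(G \right)} = G \frac{1}{12} + G \frac{1}{8} = \frac{G}{12} + \frac{G}{8} = \frac{5 G}{24}$)
$t{\left(g \right)} = \frac{120}{g}$ ($t{\left(g \right)} = - 4 \left(- \frac{30}{g}\right) = \frac{120}{g}$)
$\frac{-206630 + 180021}{\left(t{\left(I{\left(8 \right)} \right)} - -78501\right) - 215833} = \frac{-206630 + 180021}{\left(\frac{120}{\frac{5}{24} \cdot 8} - -78501\right) - 215833} = - \frac{26609}{\left(\frac{120}{\frac{5}{3}} + 78501\right) - 215833} = - \frac{26609}{\left(120 \cdot \frac{3}{5} + 78501\right) - 215833} = - \frac{26609}{\left(72 + 78501\right) - 215833} = - \frac{26609}{78573 - 215833} = - \frac{26609}{-137260} = \left(-26609\right) \left(- \frac{1}{137260}\right) = \frac{26609}{137260}$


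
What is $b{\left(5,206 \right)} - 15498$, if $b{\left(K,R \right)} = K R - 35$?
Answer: $-14503$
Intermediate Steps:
$b{\left(K,R \right)} = -35 + K R$
$b{\left(5,206 \right)} - 15498 = \left(-35 + 5 \cdot 206\right) - 15498 = \left(-35 + 1030\right) - 15498 = 995 - 15498 = -14503$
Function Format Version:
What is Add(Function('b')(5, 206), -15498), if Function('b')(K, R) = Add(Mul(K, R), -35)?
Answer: -14503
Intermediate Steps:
Function('b')(K, R) = Add(-35, Mul(K, R))
Add(Function('b')(5, 206), -15498) = Add(Add(-35, Mul(5, 206)), -15498) = Add(Add(-35, 1030), -15498) = Add(995, -15498) = -14503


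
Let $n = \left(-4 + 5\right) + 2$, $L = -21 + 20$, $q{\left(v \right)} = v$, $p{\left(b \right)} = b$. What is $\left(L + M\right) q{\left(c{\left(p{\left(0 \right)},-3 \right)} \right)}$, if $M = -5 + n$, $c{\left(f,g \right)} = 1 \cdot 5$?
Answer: $-15$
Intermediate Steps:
$c{\left(f,g \right)} = 5$
$L = -1$
$n = 3$ ($n = 1 + 2 = 3$)
$M = -2$ ($M = -5 + 3 = -2$)
$\left(L + M\right) q{\left(c{\left(p{\left(0 \right)},-3 \right)} \right)} = \left(-1 - 2\right) 5 = \left(-3\right) 5 = -15$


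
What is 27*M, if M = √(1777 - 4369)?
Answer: 972*I*√2 ≈ 1374.6*I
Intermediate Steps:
M = 36*I*√2 (M = √(-2592) = 36*I*√2 ≈ 50.912*I)
27*M = 27*(36*I*√2) = 972*I*√2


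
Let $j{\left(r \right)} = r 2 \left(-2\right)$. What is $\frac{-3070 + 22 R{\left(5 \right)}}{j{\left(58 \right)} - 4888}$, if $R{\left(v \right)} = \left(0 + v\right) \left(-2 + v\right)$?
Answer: $\frac{137}{256} \approx 0.53516$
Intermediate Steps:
$j{\left(r \right)} = - 4 r$ ($j{\left(r \right)} = 2 r \left(-2\right) = - 4 r$)
$R{\left(v \right)} = v \left(-2 + v\right)$
$\frac{-3070 + 22 R{\left(5 \right)}}{j{\left(58 \right)} - 4888} = \frac{-3070 + 22 \cdot 5 \left(-2 + 5\right)}{\left(-4\right) 58 - 4888} = \frac{-3070 + 22 \cdot 5 \cdot 3}{-232 - 4888} = \frac{-3070 + 22 \cdot 15}{-5120} = \left(-3070 + 330\right) \left(- \frac{1}{5120}\right) = \left(-2740\right) \left(- \frac{1}{5120}\right) = \frac{137}{256}$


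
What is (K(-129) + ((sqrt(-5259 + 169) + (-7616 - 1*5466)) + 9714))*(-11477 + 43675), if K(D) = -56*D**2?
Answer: -30113630272 + 32198*I*sqrt(5090) ≈ -3.0114e+10 + 2.2971e+6*I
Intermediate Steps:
(K(-129) + ((sqrt(-5259 + 169) + (-7616 - 1*5466)) + 9714))*(-11477 + 43675) = (-56*(-129)**2 + ((sqrt(-5259 + 169) + (-7616 - 1*5466)) + 9714))*(-11477 + 43675) = (-56*16641 + ((sqrt(-5090) + (-7616 - 5466)) + 9714))*32198 = (-931896 + ((I*sqrt(5090) - 13082) + 9714))*32198 = (-931896 + ((-13082 + I*sqrt(5090)) + 9714))*32198 = (-931896 + (-3368 + I*sqrt(5090)))*32198 = (-935264 + I*sqrt(5090))*32198 = -30113630272 + 32198*I*sqrt(5090)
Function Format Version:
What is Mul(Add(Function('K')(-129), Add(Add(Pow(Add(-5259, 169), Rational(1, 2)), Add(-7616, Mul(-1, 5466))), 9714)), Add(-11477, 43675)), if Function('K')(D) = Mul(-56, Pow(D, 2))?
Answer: Add(-30113630272, Mul(32198, I, Pow(5090, Rational(1, 2)))) ≈ Add(-3.0114e+10, Mul(2.2971e+6, I))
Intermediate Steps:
Mul(Add(Function('K')(-129), Add(Add(Pow(Add(-5259, 169), Rational(1, 2)), Add(-7616, Mul(-1, 5466))), 9714)), Add(-11477, 43675)) = Mul(Add(Mul(-56, Pow(-129, 2)), Add(Add(Pow(Add(-5259, 169), Rational(1, 2)), Add(-7616, Mul(-1, 5466))), 9714)), Add(-11477, 43675)) = Mul(Add(Mul(-56, 16641), Add(Add(Pow(-5090, Rational(1, 2)), Add(-7616, -5466)), 9714)), 32198) = Mul(Add(-931896, Add(Add(Mul(I, Pow(5090, Rational(1, 2))), -13082), 9714)), 32198) = Mul(Add(-931896, Add(Add(-13082, Mul(I, Pow(5090, Rational(1, 2)))), 9714)), 32198) = Mul(Add(-931896, Add(-3368, Mul(I, Pow(5090, Rational(1, 2))))), 32198) = Mul(Add(-935264, Mul(I, Pow(5090, Rational(1, 2)))), 32198) = Add(-30113630272, Mul(32198, I, Pow(5090, Rational(1, 2))))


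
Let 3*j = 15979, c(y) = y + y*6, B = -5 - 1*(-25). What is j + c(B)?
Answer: 16399/3 ≈ 5466.3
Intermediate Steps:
B = 20 (B = -5 + 25 = 20)
c(y) = 7*y (c(y) = y + 6*y = 7*y)
j = 15979/3 (j = (1/3)*15979 = 15979/3 ≈ 5326.3)
j + c(B) = 15979/3 + 7*20 = 15979/3 + 140 = 16399/3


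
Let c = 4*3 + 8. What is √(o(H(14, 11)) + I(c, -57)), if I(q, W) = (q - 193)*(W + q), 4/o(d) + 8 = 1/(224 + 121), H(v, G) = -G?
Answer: 13*√288290669/2759 ≈ 80.003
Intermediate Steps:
c = 20 (c = 12 + 8 = 20)
o(d) = -1380/2759 (o(d) = 4/(-8 + 1/(224 + 121)) = 4/(-8 + 1/345) = 4/(-2759/345) = 4*(-345/2759) = -1380/2759)
I(q, W) = (-193 + q)*(W + q)
√(o(H(14, 11)) + I(c, -57)) = √(-1380/2759 + (20² - 193*(-57) - 193*20 - 57*20)) = √(-1380/2759 + (400 + 11001 - 3860 - 1140)) = √(-1380/2759 + 6401) = √(17658979/2759) = 13*√288290669/2759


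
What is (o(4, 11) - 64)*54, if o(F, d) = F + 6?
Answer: -2916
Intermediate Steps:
o(F, d) = 6 + F
(o(4, 11) - 64)*54 = ((6 + 4) - 64)*54 = (10 - 64)*54 = -54*54 = -2916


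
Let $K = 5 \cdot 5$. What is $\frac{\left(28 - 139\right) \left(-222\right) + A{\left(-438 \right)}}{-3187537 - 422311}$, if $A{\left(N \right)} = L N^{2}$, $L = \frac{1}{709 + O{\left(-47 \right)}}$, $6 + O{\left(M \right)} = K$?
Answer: $- \frac{4532805}{656992336} \approx -0.0068993$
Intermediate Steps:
$K = 25$
$O{\left(M \right)} = 19$ ($O{\left(M \right)} = -6 + 25 = 19$)
$L = \frac{1}{728}$ ($L = \frac{1}{709 + 19} = \frac{1}{728} \approx 0.0013736$)
$A{\left(N \right)} = \frac{N^{2}}{728}$
$\frac{\left(28 - 139\right) \left(-222\right) + A{\left(-438 \right)}}{-3187537 - 422311} = \frac{\left(28 - 139\right) \left(-222\right) + \frac{\left(-438\right)^{2}}{728}}{-3187537 - 422311} = \frac{\left(-111\right) \left(-222\right) + \frac{1}{728} \cdot 191844}{-3609848} = \left(24642 + \frac{47961}{182}\right) \left(- \frac{1}{3609848}\right) = \frac{4532805}{182} \left(- \frac{1}{3609848}\right) = - \frac{4532805}{656992336}$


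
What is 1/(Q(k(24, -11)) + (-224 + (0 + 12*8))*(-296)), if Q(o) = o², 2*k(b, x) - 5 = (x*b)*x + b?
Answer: 4/8754041 ≈ 4.5693e-7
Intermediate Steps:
k(b, x) = 5/2 + b/2 + b*x²/2 (k(b, x) = 5/2 + ((x*b)*x + b)/2 = 5/2 + ((b*x)*x + b)/2 = 5/2 + (b*x² + b)/2 = 5/2 + (b + b*x²)/2 = 5/2 + (b/2 + b*x²/2) = 5/2 + b/2 + b*x²/2)
1/(Q(k(24, -11)) + (-224 + (0 + 12*8))*(-296)) = 1/((5/2 + (½)*24 + (½)*24*(-11)²)² + (-224 + (0 + 12*8))*(-296)) = 1/((5/2 + 12 + (½)*24*121)² + (-224 + (0 + 96))*(-296)) = 1/((5/2 + 12 + 1452)² + (-224 + 96)*(-296)) = 1/((2933/2)² - 128*(-296)) = 1/(8602489/4 + 37888) = 1/(8754041/4) = 4/8754041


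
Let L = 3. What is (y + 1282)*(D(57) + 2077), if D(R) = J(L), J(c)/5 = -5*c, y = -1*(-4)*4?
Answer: 2598596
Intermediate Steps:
y = 16 (y = 4*4 = 16)
J(c) = -25*c (J(c) = 5*(-5*c) = -25*c)
D(R) = -75 (D(R) = -25*3 = -75)
(y + 1282)*(D(57) + 2077) = (16 + 1282)*(-75 + 2077) = 1298*2002 = 2598596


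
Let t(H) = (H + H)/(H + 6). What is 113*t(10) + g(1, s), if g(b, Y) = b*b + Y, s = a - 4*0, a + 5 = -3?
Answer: 537/4 ≈ 134.25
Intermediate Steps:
a = -8 (a = -5 - 3 = -8)
t(H) = 2*H/(6 + H) (t(H) = (2*H)/(6 + H) = 2*H/(6 + H))
s = -8 (s = -8 - 4*0 = -8 + 0 = -8)
g(b, Y) = Y + b² (g(b, Y) = b² + Y = Y + b²)
113*t(10) + g(1, s) = 113*(2*10/(6 + 10)) + (-8 + 1²) = 113*(2*10/16) + (-8 + 1) = 113*(2*10*(1/16)) - 7 = 113*(5/4) - 7 = 565/4 - 7 = 537/4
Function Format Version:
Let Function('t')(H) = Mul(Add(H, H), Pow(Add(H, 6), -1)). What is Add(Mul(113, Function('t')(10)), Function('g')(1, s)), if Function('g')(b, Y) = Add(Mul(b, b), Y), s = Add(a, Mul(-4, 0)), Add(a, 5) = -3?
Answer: Rational(537, 4) ≈ 134.25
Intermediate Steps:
a = -8 (a = Add(-5, -3) = -8)
Function('t')(H) = Mul(2, H, Pow(Add(6, H), -1)) (Function('t')(H) = Mul(Mul(2, H), Pow(Add(6, H), -1)) = Mul(2, H, Pow(Add(6, H), -1)))
s = -8 (s = Add(-8, Mul(-4, 0)) = Add(-8, 0) = -8)
Function('g')(b, Y) = Add(Y, Pow(b, 2)) (Function('g')(b, Y) = Add(Pow(b, 2), Y) = Add(Y, Pow(b, 2)))
Add(Mul(113, Function('t')(10)), Function('g')(1, s)) = Add(Mul(113, Mul(2, 10, Pow(Add(6, 10), -1))), Add(-8, Pow(1, 2))) = Add(Mul(113, Mul(2, 10, Pow(16, -1))), Add(-8, 1)) = Add(Mul(113, Mul(2, 10, Rational(1, 16))), -7) = Add(Mul(113, Rational(5, 4)), -7) = Add(Rational(565, 4), -7) = Rational(537, 4)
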